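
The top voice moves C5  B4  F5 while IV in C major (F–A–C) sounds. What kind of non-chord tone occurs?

B4 is an escape tone.

The harmony at that moment is F major triad (F, A, C); B4 is not a chord tone.
It is approached by step down from C5 and left by leap up to F5.
Step in, leap out — an escape tone.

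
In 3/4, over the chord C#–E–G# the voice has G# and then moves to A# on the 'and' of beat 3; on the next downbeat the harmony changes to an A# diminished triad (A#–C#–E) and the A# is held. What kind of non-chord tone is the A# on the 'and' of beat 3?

Anticipation.

The harmony at that moment is C# minor triad (C#, E, G#); A# is not a chord tone.
It is approached by step up from G# and then sustained as the same pitch into the next harmony.
Arriving early and becoming a chord tone when the harmony changes — an anticipation.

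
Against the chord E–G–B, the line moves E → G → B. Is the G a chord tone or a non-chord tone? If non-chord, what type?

E minor triad contains E, G, B; G is the third, so it is a chord tone.

Chord tone (the third of E minor triad).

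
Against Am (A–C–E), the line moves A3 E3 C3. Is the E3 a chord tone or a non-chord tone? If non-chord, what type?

Chord tone (the fifth of A minor triad).

A minor triad contains A, C, E; E is the fifth, so it is a chord tone.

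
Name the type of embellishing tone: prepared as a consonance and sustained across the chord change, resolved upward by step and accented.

Retardation.

Approach: by preparation — the pitch is first a chord tone, then held (tied or repeated) while the harmony changes under it. Departure: up by step. Metric position: strong.
A prepared dissonance that resolves upward by step — a retardation. (The same figure resolving downward would be a suspension.)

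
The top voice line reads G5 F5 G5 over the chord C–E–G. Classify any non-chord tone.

The harmony at that moment is C major triad (C, E, G); F5 is not a chord tone.
It is approached by step down from G5 and left by step up to G5.
Step away and step back to the same note — a neighbor tone (lower neighbor).

F5 is a neighbor tone.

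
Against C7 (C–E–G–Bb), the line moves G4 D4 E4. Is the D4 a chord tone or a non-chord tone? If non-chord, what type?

The harmony at that moment is C dominant seventh chord (C, E, G, Bb); D4 is not a chord tone.
It is approached by leap down from G4 and left by step up to E4.
Leap in, step out — an appoggiatura.

Non-chord tone — an appoggiatura.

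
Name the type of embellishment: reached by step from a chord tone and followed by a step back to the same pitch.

Neighbor tone.

Approach: by step. Departure: by step in the opposite direction, back to the starting pitch.
Stepwise on both sides but reversing to return to the same chord tone — a neighbor tone. (Had it continued onward in the same direction it would be a passing tone instead.)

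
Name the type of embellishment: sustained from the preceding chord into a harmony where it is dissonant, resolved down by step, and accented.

Approach: by preparation — the pitch is first a chord tone, then held (tied or repeated) while the harmony changes under it. Departure: down by step. Metric position: strong.
A prepared dissonance that resolves downward by step — a suspension. (The same figure resolving upward would be a retardation.)

Suspension.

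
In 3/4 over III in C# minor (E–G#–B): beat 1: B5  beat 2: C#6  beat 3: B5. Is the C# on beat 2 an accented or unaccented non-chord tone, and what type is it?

The harmony at that moment is E major triad (E, G#, B); C#6 is not a chord tone.
It is approached by step up from B5 and left by step down to B5.
Step away and step back to the same note — a neighbor tone (upper neighbor).
It falls on a weak beat, so it is unaccented.

Unaccented neighbor tone.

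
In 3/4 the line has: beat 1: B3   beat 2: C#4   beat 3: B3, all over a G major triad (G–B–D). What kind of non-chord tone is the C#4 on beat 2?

Upper neighbor tone.

The harmony at that moment is G major triad (G, B, D); C#4 is not a chord tone.
It is approached by step up from B3 and left by step down to B3.
Step away and step back to the same note — a neighbor tone (upper neighbor).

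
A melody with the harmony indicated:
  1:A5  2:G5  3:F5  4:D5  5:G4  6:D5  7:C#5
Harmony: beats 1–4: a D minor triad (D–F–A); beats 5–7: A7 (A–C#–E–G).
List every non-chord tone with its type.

The harmony at that moment is D minor triad (D, F, A); G5 is not a chord tone.
It is approached by step down from A5 and left by step down to F5.
Step in, step out in the same direction — a passing tone.
The harmony at that moment is A dominant seventh chord (A, C#, E, G); D5 is not a chord tone.
It is approached by leap up from G4 and left by step down to C#5.
Leap in, step out — an appoggiatura.

G5 (beat 2) — passing tone; D5 (beat 6) — appoggiatura.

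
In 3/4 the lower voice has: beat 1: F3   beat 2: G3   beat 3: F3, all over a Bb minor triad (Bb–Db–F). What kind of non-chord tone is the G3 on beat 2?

Upper neighbor tone.

The harmony at that moment is Bb minor triad (Bb, Db, F); G3 is not a chord tone.
It is approached by step up from F3 and left by step down to F3.
Step away and step back to the same note — a neighbor tone (upper neighbor).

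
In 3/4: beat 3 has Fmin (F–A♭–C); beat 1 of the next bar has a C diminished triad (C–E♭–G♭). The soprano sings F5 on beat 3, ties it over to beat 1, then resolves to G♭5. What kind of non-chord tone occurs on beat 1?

Retardation.

The harmony at that moment is C diminished triad (C, E♭, G♭); F5 is not a chord tone.
It is held over (the same pitch as the preceding F5) and left by step up to G♭5.
Held over from the previous chord and resolving up by step — a retardation.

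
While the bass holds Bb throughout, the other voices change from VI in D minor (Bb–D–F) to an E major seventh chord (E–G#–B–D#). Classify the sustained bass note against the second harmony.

Pedal tone (pedal point).

The harmony at that moment is E major seventh chord (E, G#, B, D#); Bb is not a chord tone.
It is held over (the same pitch as the preceding Bb) and then sustained as the same pitch into the next harmony.
Sustained through a change of harmony — a pedal tone.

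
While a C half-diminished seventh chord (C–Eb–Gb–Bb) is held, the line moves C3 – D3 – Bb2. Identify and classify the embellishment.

D3 is an escape tone.

The harmony at that moment is C half-diminished seventh chord (C, Eb, Gb, Bb); D3 is not a chord tone.
It is approached by step up from C3 and left by leap down to Bb2.
Step in, leap out — an escape tone.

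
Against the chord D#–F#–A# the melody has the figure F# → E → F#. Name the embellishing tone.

E is a neighbor tone.

The harmony at that moment is D# minor triad (D#, F#, A#); E is not a chord tone.
It is approached by step down from F# and left by step up to F#.
Step away and step back to the same note — a neighbor tone (lower neighbor).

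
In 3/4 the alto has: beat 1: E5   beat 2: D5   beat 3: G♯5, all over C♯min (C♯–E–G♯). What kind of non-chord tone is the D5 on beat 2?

Escape tone.

The harmony at that moment is C♯ minor triad (C♯, E, G♯); D5 is not a chord tone.
It is approached by step down from E5 and left by leap up to G♯5.
Step in, leap out, on a weak beat — an escape tone.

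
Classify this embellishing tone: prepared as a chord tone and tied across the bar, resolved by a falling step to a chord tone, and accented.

Approach: by preparation — the pitch is first a chord tone, then held (tied or repeated) while the harmony changes under it. Departure: down by step. Metric position: strong.
A prepared dissonance that resolves downward by step — a suspension. (The same figure resolving upward would be a retardation.)

Suspension.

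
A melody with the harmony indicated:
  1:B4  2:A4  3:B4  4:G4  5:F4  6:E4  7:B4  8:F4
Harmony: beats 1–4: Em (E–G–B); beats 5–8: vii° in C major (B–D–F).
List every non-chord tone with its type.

The harmony at that moment is E minor triad (E, G, B); A4 is not a chord tone.
It is approached by step down from B4 and left by step up to B4.
Step away and step back to the same note — a neighbor tone (lower neighbor).
The harmony at that moment is B diminished triad (B, D, F); E4 is not a chord tone.
It is approached by step down from F4 and left by leap up to B4.
Step in, leap out — an escape tone.

A4 (beat 2) — neighbor tone; E4 (beat 6) — escape tone.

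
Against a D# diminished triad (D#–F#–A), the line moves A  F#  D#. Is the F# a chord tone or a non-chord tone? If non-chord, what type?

Chord tone (the third of D# diminished triad).

D# diminished triad contains D#, F#, A; F# is the third, so it is a chord tone.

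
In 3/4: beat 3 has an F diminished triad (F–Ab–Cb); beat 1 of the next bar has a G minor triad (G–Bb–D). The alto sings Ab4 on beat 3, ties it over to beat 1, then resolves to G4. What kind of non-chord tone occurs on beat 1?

The harmony at that moment is G minor triad (G, Bb, D); Ab4 is not a chord tone.
It is held over (the same pitch as the preceding Ab4) and left by step down to G4.
Held over from the previous chord and resolving down by step — a suspension.

Suspension.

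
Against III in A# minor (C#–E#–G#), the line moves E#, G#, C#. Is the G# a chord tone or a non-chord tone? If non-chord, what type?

Chord tone (the fifth of C# major triad).

C# major triad contains C#, E#, G#; G# is the fifth, so it is a chord tone.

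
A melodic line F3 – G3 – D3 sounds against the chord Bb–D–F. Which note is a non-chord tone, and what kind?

The harmony at that moment is Bb major triad (Bb, D, F); G3 is not a chord tone.
It is approached by step up from F3 and left by leap down to D3.
Step in, leap out — an escape tone.

G3 is an escape tone.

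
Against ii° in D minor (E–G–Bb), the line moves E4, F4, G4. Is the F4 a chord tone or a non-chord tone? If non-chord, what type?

Non-chord tone — a passing tone.

The harmony at that moment is E diminished triad (E, G, Bb); F4 is not a chord tone.
It is approached by step up from E4 and left by step up to G4.
Step in, step out in the same direction — a passing tone.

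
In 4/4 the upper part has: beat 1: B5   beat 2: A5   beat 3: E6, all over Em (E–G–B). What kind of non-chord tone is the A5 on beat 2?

The harmony at that moment is E minor triad (E, G, B); A5 is not a chord tone.
It is approached by step down from B5 and left by leap up to E6.
Step in, leap out, on a weak beat — an escape tone.

Escape tone.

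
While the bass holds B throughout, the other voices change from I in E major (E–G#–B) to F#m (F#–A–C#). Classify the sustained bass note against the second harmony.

Pedal tone (pedal point).

The harmony at that moment is F# minor triad (F#, A, C#); B is not a chord tone.
It is held over (the same pitch as the preceding B) and then sustained as the same pitch into the next harmony.
Sustained through a change of harmony — a pedal tone.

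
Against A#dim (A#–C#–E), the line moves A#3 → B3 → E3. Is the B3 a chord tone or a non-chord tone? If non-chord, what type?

Non-chord tone — an escape tone.

The harmony at that moment is A# diminished triad (A#, C#, E); B3 is not a chord tone.
It is approached by step up from A#3 and left by leap down to E3.
Step in, leap out — an escape tone.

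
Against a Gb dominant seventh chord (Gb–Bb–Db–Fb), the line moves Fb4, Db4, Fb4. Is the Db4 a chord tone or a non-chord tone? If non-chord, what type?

Gb dominant seventh chord contains Gb, Bb, Db, Fb; Db is the fifth, so it is a chord tone.

Chord tone (the fifth of Gb dominant seventh chord).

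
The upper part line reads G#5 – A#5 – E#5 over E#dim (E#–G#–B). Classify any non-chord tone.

The harmony at that moment is E# diminished triad (E#, G#, B); A#5 is not a chord tone.
It is approached by step up from G#5 and left by leap down to E#5.
Step in, leap out — an escape tone.

A#5 is an escape tone.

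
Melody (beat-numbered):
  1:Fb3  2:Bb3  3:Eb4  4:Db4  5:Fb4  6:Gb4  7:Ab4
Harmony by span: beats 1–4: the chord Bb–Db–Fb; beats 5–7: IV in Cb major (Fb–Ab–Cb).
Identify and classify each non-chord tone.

Eb4 (beat 3) — appoggiatura; Gb4 (beat 6) — passing tone.

The harmony at that moment is Bb diminished triad (Bb, Db, Fb); Eb4 is not a chord tone.
It is approached by leap up from Bb3 and left by step down to Db4.
Leap in, step out — an appoggiatura.
The harmony at that moment is Fb major triad (Fb, Ab, Cb); Gb4 is not a chord tone.
It is approached by step up from Fb4 and left by step up to Ab4.
Step in, step out in the same direction — a passing tone.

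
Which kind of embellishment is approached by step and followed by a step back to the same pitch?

Neighbor tone.

Approach: by step. Departure: by step in the opposite direction, back to the starting pitch.
Stepwise on both sides but reversing to return to the same chord tone — a neighbor tone. (Had it continued onward in the same direction it would be a passing tone instead.)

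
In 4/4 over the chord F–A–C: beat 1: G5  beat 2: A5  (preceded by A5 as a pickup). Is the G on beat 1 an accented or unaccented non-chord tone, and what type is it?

The harmony at that moment is F major triad (F, A, C); G5 is not a chord tone.
It is approached by step down from A5 and left by step up to A5.
Step away and step back to the same note — a neighbor tone (lower neighbor).
It falls on the downbeat, so it is accented.

Accented neighbor tone.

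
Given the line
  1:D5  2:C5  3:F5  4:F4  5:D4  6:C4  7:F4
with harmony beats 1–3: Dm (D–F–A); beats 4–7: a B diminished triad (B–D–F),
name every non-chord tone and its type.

The harmony at that moment is D minor triad (D, F, A); C5 is not a chord tone.
It is approached by step down from D5 and left by leap up to F5.
Step in, leap out — an escape tone.
The harmony at that moment is B diminished triad (B, D, F); C4 is not a chord tone.
It is approached by step down from D4 and left by leap up to F4.
Step in, leap out — an escape tone.

C5 (beat 2) — escape tone; C4 (beat 6) — escape tone.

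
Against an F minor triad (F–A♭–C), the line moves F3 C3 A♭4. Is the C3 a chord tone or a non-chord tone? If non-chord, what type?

Chord tone (the fifth of F minor triad).

F minor triad contains F, A♭, C; C is the fifth, so it is a chord tone.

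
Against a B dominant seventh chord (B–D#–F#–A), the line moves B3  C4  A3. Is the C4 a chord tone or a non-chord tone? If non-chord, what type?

Non-chord tone — an escape tone.

The harmony at that moment is B dominant seventh chord (B, D#, F#, A); C4 is not a chord tone.
It is approached by step up from B3 and left by leap down to A3.
Step in, leap out — an escape tone.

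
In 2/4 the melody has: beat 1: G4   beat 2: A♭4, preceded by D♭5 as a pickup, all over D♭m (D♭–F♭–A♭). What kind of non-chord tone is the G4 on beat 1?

The harmony at that moment is D♭ minor triad (D♭, F♭, A♭); G4 is not a chord tone.
It is approached by leap down from D♭5 and left by step up to A♭4.
Leap in, step out, metrically accented — an appoggiatura.

Appoggiatura.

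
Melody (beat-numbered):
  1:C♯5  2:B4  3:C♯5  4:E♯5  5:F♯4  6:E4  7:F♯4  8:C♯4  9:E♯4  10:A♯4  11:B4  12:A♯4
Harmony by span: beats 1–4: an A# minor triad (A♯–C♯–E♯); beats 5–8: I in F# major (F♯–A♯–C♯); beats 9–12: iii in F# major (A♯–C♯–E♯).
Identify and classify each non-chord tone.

B4 (beat 2) — neighbor tone; E4 (beat 6) — neighbor tone; B4 (beat 11) — neighbor tone.

The harmony at that moment is A♯ minor triad (A♯, C♯, E♯); B4 is not a chord tone.
It is approached by step down from C♯5 and left by step up to C♯5.
Step away and step back to the same note — a neighbor tone (lower neighbor).
The harmony at that moment is F♯ major triad (F♯, A♯, C♯); E4 is not a chord tone.
It is approached by step down from F♯4 and left by step up to F♯4.
Step away and step back to the same note — a neighbor tone (lower neighbor).
The harmony at that moment is A♯ minor triad (A♯, C♯, E♯); B4 is not a chord tone.
It is approached by step up from A♯4 and left by step down to A♯4.
Step away and step back to the same note — a neighbor tone (upper neighbor).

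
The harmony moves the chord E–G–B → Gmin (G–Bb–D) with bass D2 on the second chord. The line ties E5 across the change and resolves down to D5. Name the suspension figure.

At the second chord the bass is D2. The suspended E5 lies a ninth above the bass; after resolving down by step to D5, the interval above the bass becomes an octave.
Suspension figures are named by those two intervals: 9–8.

9–8 suspension.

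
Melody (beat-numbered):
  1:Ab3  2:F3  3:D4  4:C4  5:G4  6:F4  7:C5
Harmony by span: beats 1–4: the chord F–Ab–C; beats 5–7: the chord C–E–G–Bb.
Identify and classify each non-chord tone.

The harmony at that moment is F minor triad (F, Ab, C); D4 is not a chord tone.
It is approached by leap up from F3 and left by step down to C4.
Leap in, step out — an appoggiatura.
The harmony at that moment is C dominant seventh chord (C, E, G, Bb); F4 is not a chord tone.
It is approached by step down from G4 and left by leap up to C5.
Step in, leap out — an escape tone.

D4 (beat 3) — appoggiatura; F4 (beat 6) — escape tone.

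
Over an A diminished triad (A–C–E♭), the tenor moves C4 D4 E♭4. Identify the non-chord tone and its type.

The harmony at that moment is A diminished triad (A, C, E♭); D4 is not a chord tone.
It is approached by step up from C4 and left by step up to E♭4.
Step in, step out in the same direction — a passing tone.

D4 is a passing tone.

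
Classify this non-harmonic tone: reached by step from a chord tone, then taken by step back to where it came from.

Neighbor tone.

Approach: by step. Departure: by step in the opposite direction, back to the starting pitch.
Stepwise on both sides but reversing to return to the same chord tone — a neighbor tone. (Had it continued onward in the same direction it would be a passing tone instead.)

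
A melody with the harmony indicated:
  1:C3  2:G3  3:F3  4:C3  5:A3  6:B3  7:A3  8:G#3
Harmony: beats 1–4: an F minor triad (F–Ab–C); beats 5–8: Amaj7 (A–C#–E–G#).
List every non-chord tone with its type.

The harmony at that moment is F minor triad (F, Ab, C); G3 is not a chord tone.
It is approached by leap up from C3 and left by step down to F3.
Leap in, step out — an appoggiatura.
The harmony at that moment is A major seventh chord (A, C#, E, G#); B3 is not a chord tone.
It is approached by step up from A3 and left by step down to A3.
Step away and step back to the same note — a neighbor tone (upper neighbor).

G3 (beat 2) — appoggiatura; B3 (beat 6) — neighbor tone.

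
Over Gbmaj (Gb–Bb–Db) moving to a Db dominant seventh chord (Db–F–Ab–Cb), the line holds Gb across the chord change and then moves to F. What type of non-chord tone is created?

Gb is a suspension.

The harmony at that moment is Db dominant seventh chord (Db, F, Ab, Cb); Gb is not a chord tone.
It is held over (the same pitch as the preceding Gb) and left by step down to F.
Held over from the previous chord and resolving down by step — a suspension.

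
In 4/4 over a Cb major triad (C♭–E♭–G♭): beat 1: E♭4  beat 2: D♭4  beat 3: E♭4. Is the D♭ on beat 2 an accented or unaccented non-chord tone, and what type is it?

Unaccented neighbor tone.

The harmony at that moment is C♭ major triad (C♭, E♭, G♭); D♭4 is not a chord tone.
It is approached by step down from E♭4 and left by step up to E♭4.
Step away and step back to the same note — a neighbor tone (lower neighbor).
It falls on a weak beat, so it is unaccented.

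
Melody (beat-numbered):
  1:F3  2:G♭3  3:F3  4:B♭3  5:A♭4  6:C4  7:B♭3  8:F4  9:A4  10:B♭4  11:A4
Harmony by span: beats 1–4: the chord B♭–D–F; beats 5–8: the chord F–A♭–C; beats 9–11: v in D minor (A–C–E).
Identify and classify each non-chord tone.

The harmony at that moment is B♭ major triad (B♭, D, F); G♭3 is not a chord tone.
It is approached by step up from F3 and left by step down to F3.
Step away and step back to the same note — a neighbor tone (upper neighbor).
The harmony at that moment is F minor triad (F, A♭, C); B♭3 is not a chord tone.
It is approached by step down from C4 and left by leap up to F4.
Step in, leap out — an escape tone.
The harmony at that moment is A minor triad (A, C, E); B♭4 is not a chord tone.
It is approached by step up from A4 and left by step down to A4.
Step away and step back to the same note — a neighbor tone (upper neighbor).

G♭3 (beat 2) — neighbor tone; B♭3 (beat 7) — escape tone; B♭4 (beat 10) — neighbor tone.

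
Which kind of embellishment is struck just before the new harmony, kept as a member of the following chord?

Anticipation.

Approach: ahead of the chord change (typically by step), so it is dissonant against the current harmony. Departure: none — the same pitch is restated or held and is a chord tone of the new harmony.
Dissonant first, consonant once the harmony catches up: the note simply arrives early — an anticipation. (The reverse timing, consonant first and dissonant after the change, would be a suspension or retardation.)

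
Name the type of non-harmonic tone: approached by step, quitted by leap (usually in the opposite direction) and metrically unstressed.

Approach: by step. Departure: by leap. Metric position: weak.
Step in, leap out, from a weak position — an escape tone (échappée). (It is the mirror image of the appoggiatura, which leaps in and steps out on a strong beat.)

Escape tone.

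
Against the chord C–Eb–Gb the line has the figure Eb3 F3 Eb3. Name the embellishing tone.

F3 is a neighbor tone.

The harmony at that moment is C diminished triad (C, Eb, Gb); F3 is not a chord tone.
It is approached by step up from Eb3 and left by step down to Eb3.
Step away and step back to the same note — a neighbor tone (upper neighbor).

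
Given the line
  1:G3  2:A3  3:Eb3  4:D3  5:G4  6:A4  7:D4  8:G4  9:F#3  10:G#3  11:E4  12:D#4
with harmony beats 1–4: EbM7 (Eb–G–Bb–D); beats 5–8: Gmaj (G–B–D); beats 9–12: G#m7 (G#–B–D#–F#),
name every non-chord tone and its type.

The harmony at that moment is Eb major seventh chord (Eb, G, Bb, D); A3 is not a chord tone.
It is approached by step up from G3 and left by leap down to Eb3.
Step in, leap out — an escape tone.
The harmony at that moment is G major triad (G, B, D); A4 is not a chord tone.
It is approached by step up from G4 and left by leap down to D4.
Step in, leap out — an escape tone.
The harmony at that moment is G# minor seventh chord (G#, B, D#, F#); E4 is not a chord tone.
It is approached by leap up from G#3 and left by step down to D#4.
Leap in, step out — an appoggiatura.

A3 (beat 2) — escape tone; A4 (beat 6) — escape tone; E4 (beat 11) — appoggiatura.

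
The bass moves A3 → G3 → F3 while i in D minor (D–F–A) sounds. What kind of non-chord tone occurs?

G3 is a passing tone.

The harmony at that moment is D minor triad (D, F, A); G3 is not a chord tone.
It is approached by step down from A3 and left by step down to F3.
Step in, step out in the same direction — a passing tone.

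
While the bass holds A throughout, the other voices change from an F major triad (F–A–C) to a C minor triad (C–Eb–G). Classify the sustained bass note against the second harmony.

Pedal tone (pedal point).

The harmony at that moment is C minor triad (C, Eb, G); A is not a chord tone.
It is held over (the same pitch as the preceding A) and then sustained as the same pitch into the next harmony.
Sustained through a change of harmony — a pedal tone.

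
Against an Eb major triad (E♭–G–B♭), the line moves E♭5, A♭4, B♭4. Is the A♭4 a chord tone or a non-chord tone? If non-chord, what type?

The harmony at that moment is E♭ major triad (E♭, G, B♭); A♭4 is not a chord tone.
It is approached by leap down from E♭5 and left by step up to B♭4.
Leap in, step out — an appoggiatura.

Non-chord tone — an appoggiatura.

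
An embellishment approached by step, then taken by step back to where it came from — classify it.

Approach: by step. Departure: by step in the opposite direction, back to the starting pitch.
Stepwise on both sides but reversing to return to the same chord tone — a neighbor tone. (Had it continued onward in the same direction it would be a passing tone instead.)

Neighbor tone.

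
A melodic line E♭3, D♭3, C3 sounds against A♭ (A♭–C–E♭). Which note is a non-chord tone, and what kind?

The harmony at that moment is A♭ major triad (A♭, C, E♭); D♭3 is not a chord tone.
It is approached by step down from E♭3 and left by step down to C3.
Step in, step out in the same direction — a passing tone.

D♭3 is a passing tone.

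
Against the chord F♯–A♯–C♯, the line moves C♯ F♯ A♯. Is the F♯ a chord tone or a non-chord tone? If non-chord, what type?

Chord tone (the root of F# major triad).

F# major triad contains F♯, A♯, C♯; F♯ is the root, so it is a chord tone.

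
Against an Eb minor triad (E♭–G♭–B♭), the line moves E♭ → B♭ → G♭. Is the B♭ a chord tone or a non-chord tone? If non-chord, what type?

Eb minor triad contains E♭, G♭, B♭; B♭ is the fifth, so it is a chord tone.

Chord tone (the fifth of Eb minor triad).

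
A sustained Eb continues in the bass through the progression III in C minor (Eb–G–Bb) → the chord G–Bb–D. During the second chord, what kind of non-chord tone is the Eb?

The harmony at that moment is G minor triad (G, Bb, D); Eb is not a chord tone.
It is held over (the same pitch as the preceding Eb) and then sustained as the same pitch into the next harmony.
Sustained through a change of harmony — a pedal tone.

Pedal tone (pedal point).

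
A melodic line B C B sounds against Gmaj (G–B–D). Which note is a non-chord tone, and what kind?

The harmony at that moment is G major triad (G, B, D); C is not a chord tone.
It is approached by step up from B and left by step down to B.
Step away and step back to the same note — a neighbor tone (upper neighbor).

C is a neighbor tone.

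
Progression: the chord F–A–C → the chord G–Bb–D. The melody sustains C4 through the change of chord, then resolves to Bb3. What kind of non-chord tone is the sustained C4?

The harmony at that moment is G minor triad (G, Bb, D); C4 is not a chord tone.
It is held over (the same pitch as the preceding C4) and left by step down to Bb3.
Held over from the previous chord and resolving down by step — a suspension.

C4 is a suspension.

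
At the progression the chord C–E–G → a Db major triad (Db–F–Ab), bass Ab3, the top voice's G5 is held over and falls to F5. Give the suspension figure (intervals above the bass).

7–6 suspension.

At the second chord the bass is Ab3. The suspended G5 lies a seventh above the bass; after resolving down by step to F5, the interval above the bass becomes a sixth.
Suspension figures are named by those two intervals: 7–6.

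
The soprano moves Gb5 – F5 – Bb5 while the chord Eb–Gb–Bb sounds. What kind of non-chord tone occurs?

F5 is an escape tone.

The harmony at that moment is Eb minor triad (Eb, Gb, Bb); F5 is not a chord tone.
It is approached by step down from Gb5 and left by leap up to Bb5.
Step in, leap out — an escape tone.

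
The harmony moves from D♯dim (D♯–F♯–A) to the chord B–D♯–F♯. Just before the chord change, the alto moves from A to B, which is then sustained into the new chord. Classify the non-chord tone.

B is an anticipation.

The harmony at that moment is D♯ diminished triad (D♯, F♯, A); B is not a chord tone.
It is approached by step up from A and then sustained as the same pitch into the next harmony.
Arriving early and becoming a chord tone when the harmony changes — an anticipation.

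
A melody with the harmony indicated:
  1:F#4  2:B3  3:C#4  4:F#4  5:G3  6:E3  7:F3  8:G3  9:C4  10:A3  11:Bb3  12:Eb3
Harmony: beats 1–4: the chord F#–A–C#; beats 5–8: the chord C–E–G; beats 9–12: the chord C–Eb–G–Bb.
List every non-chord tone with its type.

The harmony at that moment is F# minor triad (F#, A, C#); B3 is not a chord tone.
It is approached by leap down from F#4 and left by step up to C#4.
Leap in, step out — an appoggiatura.
The harmony at that moment is C major triad (C, E, G); F3 is not a chord tone.
It is approached by step up from E3 and left by step up to G3.
Step in, step out in the same direction — a passing tone.
The harmony at that moment is C minor seventh chord (C, Eb, G, Bb); A3 is not a chord tone.
It is approached by leap down from C4 and left by step up to Bb3.
Leap in, step out — an appoggiatura.

B3 (beat 2) — appoggiatura; F3 (beat 7) — passing tone; A3 (beat 10) — appoggiatura.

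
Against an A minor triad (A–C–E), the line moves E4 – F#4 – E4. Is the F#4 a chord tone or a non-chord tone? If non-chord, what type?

Non-chord tone — a neighbor tone.

The harmony at that moment is A minor triad (A, C, E); F#4 is not a chord tone.
It is approached by step up from E4 and left by step down to E4.
Step away and step back to the same note — a neighbor tone (upper neighbor).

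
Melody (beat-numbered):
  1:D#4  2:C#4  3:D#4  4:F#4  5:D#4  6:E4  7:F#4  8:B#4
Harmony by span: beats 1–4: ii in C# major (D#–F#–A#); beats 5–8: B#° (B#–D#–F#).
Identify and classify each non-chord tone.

C#4 (beat 2) — neighbor tone; E4 (beat 6) — passing tone.

The harmony at that moment is D# minor triad (D#, F#, A#); C#4 is not a chord tone.
It is approached by step down from D#4 and left by step up to D#4.
Step away and step back to the same note — a neighbor tone (lower neighbor).
The harmony at that moment is B# diminished triad (B#, D#, F#); E4 is not a chord tone.
It is approached by step up from D#4 and left by step up to F#4.
Step in, step out in the same direction — a passing tone.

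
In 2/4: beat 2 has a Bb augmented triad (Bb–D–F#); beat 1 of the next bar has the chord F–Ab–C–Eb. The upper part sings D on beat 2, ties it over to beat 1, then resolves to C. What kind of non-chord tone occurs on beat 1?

Suspension.

The harmony at that moment is F minor seventh chord (F, Ab, C, Eb); D is not a chord tone.
It is held over (the same pitch as the preceding D) and left by step down to C.
Held over from the previous chord and resolving down by step — a suspension.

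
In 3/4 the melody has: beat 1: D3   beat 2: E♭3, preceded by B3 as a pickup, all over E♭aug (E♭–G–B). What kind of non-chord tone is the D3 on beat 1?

The harmony at that moment is E♭ augmented triad (E♭, G, B); D3 is not a chord tone.
It is approached by leap down from B3 and left by step up to E♭3.
Leap in, step out, metrically accented — an appoggiatura.

Appoggiatura.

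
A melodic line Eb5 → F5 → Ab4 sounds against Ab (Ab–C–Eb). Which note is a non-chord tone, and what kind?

The harmony at that moment is Ab major triad (Ab, C, Eb); F5 is not a chord tone.
It is approached by step up from Eb5 and left by leap down to Ab4.
Step in, leap out — an escape tone.

F5 is an escape tone.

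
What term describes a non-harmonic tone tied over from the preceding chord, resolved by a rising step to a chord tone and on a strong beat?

Retardation.

Approach: by preparation — the pitch is first a chord tone, then held (tied or repeated) while the harmony changes under it. Departure: up by step. Metric position: strong.
A prepared dissonance that resolves upward by step — a retardation. (The same figure resolving downward would be a suspension.)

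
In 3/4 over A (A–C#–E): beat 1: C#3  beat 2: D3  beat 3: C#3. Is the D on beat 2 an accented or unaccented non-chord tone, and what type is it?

Unaccented neighbor tone.

The harmony at that moment is A major triad (A, C#, E); D3 is not a chord tone.
It is approached by step up from C#3 and left by step down to C#3.
Step away and step back to the same note — a neighbor tone (upper neighbor).
It falls on a weak beat, so it is unaccented.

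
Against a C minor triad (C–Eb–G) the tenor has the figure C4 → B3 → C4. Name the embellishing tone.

The harmony at that moment is C minor triad (C, Eb, G); B3 is not a chord tone.
It is approached by step down from C4 and left by step up to C4.
Step away and step back to the same note — a neighbor tone (lower neighbor).

B3 is a neighbor tone.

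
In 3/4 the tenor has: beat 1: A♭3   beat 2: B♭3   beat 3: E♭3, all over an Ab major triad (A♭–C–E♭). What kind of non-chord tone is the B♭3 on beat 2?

Escape tone.

The harmony at that moment is A♭ major triad (A♭, C, E♭); B♭3 is not a chord tone.
It is approached by step up from A♭3 and left by leap down to E♭3.
Step in, leap out, on a weak beat — an escape tone.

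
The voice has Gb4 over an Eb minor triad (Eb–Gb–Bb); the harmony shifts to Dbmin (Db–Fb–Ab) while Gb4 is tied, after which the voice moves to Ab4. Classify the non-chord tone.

The harmony at that moment is Db minor triad (Db, Fb, Ab); Gb4 is not a chord tone.
It is held over (the same pitch as the preceding Gb4) and left by step up to Ab4.
Held over from the previous chord and resolving up by step — a retardation.

Gb4 is a retardation.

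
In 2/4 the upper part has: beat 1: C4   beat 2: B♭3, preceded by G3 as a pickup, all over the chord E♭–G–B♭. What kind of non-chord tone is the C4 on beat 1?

Appoggiatura.

The harmony at that moment is E♭ major triad (E♭, G, B♭); C4 is not a chord tone.
It is approached by leap up from G3 and left by step down to B♭3.
Leap in, step out, metrically accented — an appoggiatura.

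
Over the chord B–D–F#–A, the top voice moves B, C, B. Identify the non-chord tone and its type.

The harmony at that moment is B minor seventh chord (B, D, F#, A); C is not a chord tone.
It is approached by step up from B and left by step down to B.
Step away and step back to the same note — a neighbor tone (upper neighbor).

C is a neighbor tone.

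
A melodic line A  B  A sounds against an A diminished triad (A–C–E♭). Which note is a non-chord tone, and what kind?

B is a neighbor tone.

The harmony at that moment is A diminished triad (A, C, E♭); B is not a chord tone.
It is approached by step up from A and left by step down to A.
Step away and step back to the same note — a neighbor tone (upper neighbor).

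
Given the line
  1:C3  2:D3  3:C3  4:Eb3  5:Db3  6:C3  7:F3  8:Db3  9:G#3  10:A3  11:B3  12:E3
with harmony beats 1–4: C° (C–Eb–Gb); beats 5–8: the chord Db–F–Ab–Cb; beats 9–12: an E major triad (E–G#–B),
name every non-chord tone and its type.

D3 (beat 2) — neighbor tone; C3 (beat 6) — escape tone; A3 (beat 10) — passing tone.

The harmony at that moment is C diminished triad (C, Eb, Gb); D3 is not a chord tone.
It is approached by step up from C3 and left by step down to C3.
Step away and step back to the same note — a neighbor tone (upper neighbor).
The harmony at that moment is Db dominant seventh chord (Db, F, Ab, Cb); C3 is not a chord tone.
It is approached by step down from Db3 and left by leap up to F3.
Step in, leap out — an escape tone.
The harmony at that moment is E major triad (E, G#, B); A3 is not a chord tone.
It is approached by step up from G#3 and left by step up to B3.
Step in, step out in the same direction — a passing tone.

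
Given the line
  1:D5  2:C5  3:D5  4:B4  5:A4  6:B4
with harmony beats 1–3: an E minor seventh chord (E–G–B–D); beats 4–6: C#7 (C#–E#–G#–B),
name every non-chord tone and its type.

The harmony at that moment is E minor seventh chord (E, G, B, D); C5 is not a chord tone.
It is approached by step down from D5 and left by step up to D5.
Step away and step back to the same note — a neighbor tone (lower neighbor).
The harmony at that moment is C# dominant seventh chord (C#, E#, G#, B); A4 is not a chord tone.
It is approached by step down from B4 and left by step up to B4.
Step away and step back to the same note — a neighbor tone (lower neighbor).

C5 (beat 2) — neighbor tone; A4 (beat 5) — neighbor tone.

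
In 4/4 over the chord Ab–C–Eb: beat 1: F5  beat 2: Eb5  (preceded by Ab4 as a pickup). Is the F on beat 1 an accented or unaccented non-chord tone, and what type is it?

The harmony at that moment is Ab major triad (Ab, C, Eb); F5 is not a chord tone.
It is approached by leap up from Ab4 and left by step down to Eb5.
Leap in, step out — an appoggiatura.
It falls on the downbeat, so it is accented.

Accented appoggiatura.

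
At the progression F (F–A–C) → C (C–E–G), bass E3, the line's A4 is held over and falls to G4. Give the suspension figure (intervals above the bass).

4–3 suspension.

At the second chord the bass is E3. The suspended A4 lies a fourth above the bass; after resolving down by step to G4, the interval above the bass becomes a third.
Suspension figures are named by those two intervals: 4–3.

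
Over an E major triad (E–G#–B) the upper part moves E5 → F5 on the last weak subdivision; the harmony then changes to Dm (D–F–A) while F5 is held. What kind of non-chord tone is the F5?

F5 is an anticipation.

The harmony at that moment is E major triad (E, G#, B); F5 is not a chord tone.
It is approached by step up from E5 and then sustained as the same pitch into the next harmony.
Arriving early and becoming a chord tone when the harmony changes — an anticipation.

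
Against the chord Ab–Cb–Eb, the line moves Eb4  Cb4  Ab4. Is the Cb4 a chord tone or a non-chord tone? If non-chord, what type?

Chord tone (the third of Ab minor triad).

Ab minor triad contains Ab, Cb, Eb; Cb is the third, so it is a chord tone.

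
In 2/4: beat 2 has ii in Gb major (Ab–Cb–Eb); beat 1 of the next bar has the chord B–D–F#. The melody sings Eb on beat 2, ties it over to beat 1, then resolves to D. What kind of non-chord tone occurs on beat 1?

The harmony at that moment is B minor triad (B, D, F#); Eb is not a chord tone.
It is held over (the same pitch as the preceding Eb) and left by step down to D.
Held over from the previous chord and resolving down by step — a suspension.

Suspension.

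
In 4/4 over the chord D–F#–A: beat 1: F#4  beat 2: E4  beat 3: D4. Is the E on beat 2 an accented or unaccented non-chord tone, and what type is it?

The harmony at that moment is D major triad (D, F#, A); E4 is not a chord tone.
It is approached by step down from F#4 and left by step down to D4.
Step in, step out in the same direction — a passing tone.
It falls on a weak beat, so it is unaccented.

Unaccented passing tone.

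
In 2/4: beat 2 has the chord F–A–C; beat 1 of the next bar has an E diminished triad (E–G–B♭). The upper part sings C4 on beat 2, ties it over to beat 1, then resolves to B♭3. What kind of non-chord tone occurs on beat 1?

The harmony at that moment is E diminished triad (E, G, B♭); C4 is not a chord tone.
It is held over (the same pitch as the preceding C4) and left by step down to B♭3.
Held over from the previous chord and resolving down by step — a suspension.

Suspension.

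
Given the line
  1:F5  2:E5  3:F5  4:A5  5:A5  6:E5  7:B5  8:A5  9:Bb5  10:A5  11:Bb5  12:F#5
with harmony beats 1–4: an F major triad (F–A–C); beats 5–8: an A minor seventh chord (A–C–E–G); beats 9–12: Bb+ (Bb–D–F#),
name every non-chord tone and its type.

E5 (beat 2) — neighbor tone; B5 (beat 7) — appoggiatura; A5 (beat 10) — neighbor tone.

The harmony at that moment is F major triad (F, A, C); E5 is not a chord tone.
It is approached by step down from F5 and left by step up to F5.
Step away and step back to the same note — a neighbor tone (lower neighbor).
The harmony at that moment is A minor seventh chord (A, C, E, G); B5 is not a chord tone.
It is approached by leap up from E5 and left by step down to A5.
Leap in, step out — an appoggiatura.
The harmony at that moment is Bb augmented triad (Bb, D, F#); A5 is not a chord tone.
It is approached by step down from Bb5 and left by step up to Bb5.
Step away and step back to the same note — a neighbor tone (lower neighbor).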